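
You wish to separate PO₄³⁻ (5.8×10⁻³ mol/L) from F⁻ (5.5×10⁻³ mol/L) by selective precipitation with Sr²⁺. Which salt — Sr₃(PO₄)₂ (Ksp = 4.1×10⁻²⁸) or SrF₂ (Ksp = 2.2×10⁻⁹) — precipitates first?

Sr₃(PO₄)₂

Precipitation begins when Q = Ksp.
For Sr₃(PO₄)₂: [Sr²⁺] = (Ksp/[PO₄³⁻]^2)^(1/3) = 2.3×10⁻⁸ mol/L
For SrF₂: [Sr²⁺] = (Ksp/[F⁻]^2) = 7.3×10⁻⁵ mol/L
Since Sr₃(PO₄)₂ needs less Sr²⁺ to reach saturation, it precipitates first.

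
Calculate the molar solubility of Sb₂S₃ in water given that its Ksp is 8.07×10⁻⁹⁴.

9.43×10⁻²⁰ M

Sb₂S₃(s) ⇌ 2 Sb³⁺(aq) + 3 S²⁻(aq)
For each mole of Sb₂S₃ that dissolves per liter, [Sb³⁺] = 2s and [S²⁻] = 3s; let s denote this solubility.
Ksp = [Sb³⁺]^2[S²⁻]^3 = (2s)^2 · (3s)^3 = 108s^5
108s^5 = 8.07×10⁻⁹⁴  ⇒  s^5 = 7.47×10⁻⁹⁶
s = 9.43×10⁻²⁰ M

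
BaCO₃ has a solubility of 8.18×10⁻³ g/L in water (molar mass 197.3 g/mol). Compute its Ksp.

s = (8.18×10⁻³ g L⁻¹)/(197.3 g mol⁻¹) = 4.1460×10⁻⁵ M
BaCO₃(s) ⇌ Ba²⁺(aq) + CO₃²⁻(aq)
With molar solubility s: [Ba²⁺] = s, [CO₃²⁻] = s.
Ksp = [Ba²⁺][CO₃²⁻] = s · s = s^2
Ksp = (4.1460×10⁻⁵)^2 = 1.72×10⁻⁹

Ksp = 1.72×10⁻⁹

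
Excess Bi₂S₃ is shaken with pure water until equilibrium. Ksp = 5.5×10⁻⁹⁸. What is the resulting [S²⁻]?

Bi₂S₃(s) ⇌ 2 Bi³⁺(aq) + 3 S²⁻(aq)
If s mol/L of Bi₂S₃ dissolves, [Bi³⁺] = 2s and [S²⁻] = 3s.
Ksp = [Bi³⁺]^2[S²⁻]^3 = (2s)^2 · (3s)^3 = 108s^5 = 5.5×10⁻⁹⁸
s = 1.4×10⁻²⁰ M
[S²⁻] = 3s = 4.2×10⁻²⁰ M

4.2×10⁻²⁰ M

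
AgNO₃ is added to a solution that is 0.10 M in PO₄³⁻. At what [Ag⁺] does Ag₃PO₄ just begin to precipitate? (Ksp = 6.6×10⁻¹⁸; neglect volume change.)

4.0×10⁻⁶ M

Precipitation begins when Q = Ksp.
Ag₃PO₄(s) ⇌ 3 Ag⁺(aq) + PO₄³⁻(aq)
Ksp = [Ag⁺]^3[PO₄³⁻] = [Ag⁺]^3(0.10)
[Ag⁺]^3 = 6.6×10⁻¹⁸ / (0.10) = 6.6×10⁻¹⁷
[Ag⁺] = 4.0×10⁻⁶ M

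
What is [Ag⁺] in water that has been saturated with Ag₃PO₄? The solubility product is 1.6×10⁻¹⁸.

Ag₃PO₄(s) ⇌ 3 Ag⁺(aq) + PO₄³⁻(aq)
Let s be the molar solubility. Then [Ag⁺] = 3s and [PO₄³⁻] = s.
Ksp = [Ag⁺]^3[PO₄³⁻] = (3s)^3 · s = 27s^4 = 1.6×10⁻¹⁸
s = 1.6×10⁻⁵ mol/L
[Ag⁺] = 3s = 4.7×10⁻⁵ mol/L

4.7×10⁻⁵ M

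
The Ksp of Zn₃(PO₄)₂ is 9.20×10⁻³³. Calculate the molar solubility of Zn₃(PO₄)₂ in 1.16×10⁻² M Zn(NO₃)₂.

3.84×10⁻¹⁴ M

Zn₃(PO₄)₂(s) ⇌ 3 Zn²⁺(aq) + 2 PO₄³⁻(aq)
Zn²⁺ is already present at 1.16×10⁻² M. If s mol/L of Zn₃(PO₄)₂ dissolves, [PO₄³⁻] = 2s while [Zn²⁺] ≈ 1.16×10⁻² M.
Ksp = [Zn²⁺]^3[PO₄³⁻]^2 = (1.16×10⁻²)^3(2s)^2
(2s)^2 = 9.20×10⁻³³ / (1.16×10⁻²)^3 = 5.89×10⁻²⁷
s = 3.84×10⁻¹⁴ M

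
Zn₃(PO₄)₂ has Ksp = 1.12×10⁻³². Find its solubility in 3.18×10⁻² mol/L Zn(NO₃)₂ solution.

9.33×10⁻¹⁵ M

Zn₃(PO₄)₂(s) ⇌ 3 Zn²⁺(aq) + 2 PO₄³⁻(aq)
The solution already contains Zn²⁺ at 3.18×10⁻² mol/L. Let s be the molar solubility of Zn₃(PO₄)₂.
[Zn²⁺] ≈ 3.18×10⁻² mol/L (common ion dominates); [PO₄³⁻] = 2s.
Ksp = [Zn²⁺]^3[PO₄³⁻]^2 = (3.18×10⁻²)^3(2s)^2
(2s)^2 = 1.12×10⁻³² / (3.18×10⁻²)^3 = 3.48×10⁻²⁸
s = 9.33×10⁻¹⁵ mol/L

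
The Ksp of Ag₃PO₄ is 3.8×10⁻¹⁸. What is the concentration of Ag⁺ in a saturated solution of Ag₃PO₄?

5.8×10⁻⁵ M

Ag₃PO₄(s) ⇌ 3 Ag⁺(aq) + PO₄³⁻(aq)
Call the molar solubility s, so that [Ag⁺] = 3s and [PO₄³⁻] = s.
Ksp = [Ag⁺]^3[PO₄³⁻] = (3s)^3 · s = 27s^4 = 3.8×10⁻¹⁸
s = 1.9×10⁻⁵ M
[Ag⁺] = 3s = 5.8×10⁻⁵ M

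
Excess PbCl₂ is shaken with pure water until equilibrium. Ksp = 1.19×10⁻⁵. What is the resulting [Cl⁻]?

PbCl₂(s) ⇌ Pb²⁺(aq) + 2 Cl⁻(aq)
For each mole of PbCl₂ that dissolves per liter, [Pb²⁺] = s and [Cl⁻] = 2s; let s denote this solubility.
Ksp = [Pb²⁺][Cl⁻]^2 = s · (2s)^2 = 4s^3 = 1.19×10⁻⁵
s = 1.44×10⁻² M
[Cl⁻] = 2s = 2.88×10⁻² M

2.88×10⁻² M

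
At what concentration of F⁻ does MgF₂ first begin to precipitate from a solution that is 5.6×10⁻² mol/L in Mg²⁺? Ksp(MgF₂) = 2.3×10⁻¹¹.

2.0×10⁻⁵ M

Each salt precipitates once Q = Ksp for that salt.
MgF₂(s) ⇌ Mg²⁺(aq) + 2 F⁻(aq)
Ksp = [Mg²⁺][F⁻]^2 = [F⁻]^2(5.6×10⁻²)
[F⁻]^2 = 2.3×10⁻¹¹ / (5.6×10⁻²) = 4.1×10⁻¹⁰
[F⁻] = 2.0×10⁻⁵ mol/L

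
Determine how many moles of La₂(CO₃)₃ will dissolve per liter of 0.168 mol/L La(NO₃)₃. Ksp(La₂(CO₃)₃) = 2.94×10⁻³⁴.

7.28×10⁻¹² M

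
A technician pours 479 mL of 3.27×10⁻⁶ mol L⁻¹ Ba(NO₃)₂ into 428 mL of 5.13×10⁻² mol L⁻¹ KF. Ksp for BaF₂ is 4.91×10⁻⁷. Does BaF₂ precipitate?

Total volume after mixing = 479 + 428 = 907 mL.
[Ba²⁺] = (3.27×10⁻⁶)(479)/907 = 1.73×10⁻⁶ mol L⁻¹
[F⁻] = (5.13×10⁻²)(428)/907 = 2.42×10⁻² mol L⁻¹
Q = [Ba²⁺][F⁻]^2 = 1.01×10⁻⁹
Q = 1.01×10⁻⁹ < Ksp = 4.91×10⁻⁷, so the solution is unsaturated and no precipitate forms.

No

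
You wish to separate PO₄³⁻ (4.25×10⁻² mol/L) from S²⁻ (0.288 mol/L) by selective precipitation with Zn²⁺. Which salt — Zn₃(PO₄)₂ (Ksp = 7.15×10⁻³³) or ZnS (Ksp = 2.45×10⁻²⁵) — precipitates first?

ZnS

A salt starts to precipitate once the ion product Q reaches its Ksp.
For Zn₃(PO₄)₂: [Zn²⁺] = (Ksp/[PO₄³⁻]^2)^(1/3) = 1.58×10⁻¹⁰ mol/L
For ZnS: [Zn²⁺] = (Ksp/[S²⁻]) = 8.51×10⁻²⁵ mol/L
Since ZnS needs less Zn²⁺ to reach saturation, it precipitates first.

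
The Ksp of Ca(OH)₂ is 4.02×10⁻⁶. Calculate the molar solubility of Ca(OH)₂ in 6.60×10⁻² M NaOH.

9.23×10⁻⁴ M

Ca(OH)₂(s) ⇌ Ca²⁺(aq) + 2 OH⁻(aq)
OH⁻ is already present at 6.60×10⁻² M. If s mol/L of Ca(OH)₂ dissolves, [Ca²⁺] = s while [OH⁻] ≈ 6.60×10⁻² M.
Ksp = [Ca²⁺][OH⁻]^2 = s(6.60×10⁻²)^2
s = 4.02×10⁻⁶ / (6.60×10⁻²)^2 = 9.23×10⁻⁴
s = 9.23×10⁻⁴ M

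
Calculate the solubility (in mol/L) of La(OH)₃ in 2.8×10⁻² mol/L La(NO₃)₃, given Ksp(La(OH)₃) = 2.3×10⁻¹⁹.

La(OH)₃(s) ⇌ La³⁺(aq) + 3 OH⁻(aq)
La³⁺ is already present at 2.8×10⁻² mol/L. If s mol/L of La(OH)₃ dissolves, [OH⁻] = 3s while [La³⁺] ≈ 2.8×10⁻² mol/L.
Ksp = [La³⁺][OH⁻]^3 = (2.8×10⁻²)(3s)^3
(3s)^3 = 2.3×10⁻¹⁹ / (2.8×10⁻²) = 8.2×10⁻¹⁸
s = 6.7×10⁻⁷ mol/L

6.7×10⁻⁷ M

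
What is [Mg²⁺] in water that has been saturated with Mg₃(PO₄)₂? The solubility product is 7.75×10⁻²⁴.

2.81×10⁻⁵ M

Mg₃(PO₄)₂(s) ⇌ 3 Mg²⁺(aq) + 2 PO₄³⁻(aq)
Call the molar solubility s, so that [Mg²⁺] = 3s and [PO₄³⁻] = 2s.
Ksp = [Mg²⁺]^3[PO₄³⁻]^2 = (3s)^3 · (2s)^2 = 108s^5 = 7.75×10⁻²⁴
s = 9.36×10⁻⁶ mol/L
[Mg²⁺] = 3s = 2.81×10⁻⁵ mol/L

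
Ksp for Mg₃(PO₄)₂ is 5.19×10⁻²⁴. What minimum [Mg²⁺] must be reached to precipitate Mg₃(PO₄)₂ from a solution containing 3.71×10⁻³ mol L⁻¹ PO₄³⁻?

7.22×10⁻⁷ M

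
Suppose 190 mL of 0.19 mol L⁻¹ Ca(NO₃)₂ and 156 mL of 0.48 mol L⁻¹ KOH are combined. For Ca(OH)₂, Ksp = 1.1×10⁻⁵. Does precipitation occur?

Yes

After mixing, V = 190 mL + 156 mL = 346 mL.
[Ca²⁺] = (0.19)(190)/346 = 0.10 mol L⁻¹
[OH⁻] = (0.48)(156)/346 = 0.22 mol L⁻¹
Q = [Ca²⁺][OH⁻]^2 = 4.9×10⁻³
Q = 4.9×10⁻³ > Ksp = 1.1×10⁻⁵, so the solution is supersaturated and Ca(OH)₂ precipitates.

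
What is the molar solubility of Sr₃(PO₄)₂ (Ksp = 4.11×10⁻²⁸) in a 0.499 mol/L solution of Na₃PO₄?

Sr₃(PO₄)₂(s) ⇌ 3 Sr²⁺(aq) + 2 PO₄³⁻(aq)
PO₄³⁻ is already present at 0.499 mol/L. If s mol/L of Sr₃(PO₄)₂ dissolves, [Sr²⁺] = 3s while [PO₄³⁻] ≈ 0.499 mol/L.
Ksp = [Sr²⁺]^3[PO₄³⁻]^2 = (3s)^3(0.499)^2
(3s)^3 = 4.11×10⁻²⁸ / (0.499)^2 = 1.65×10⁻²⁷
s = 3.94×10⁻¹⁰ mol/L

3.94×10⁻¹⁰ M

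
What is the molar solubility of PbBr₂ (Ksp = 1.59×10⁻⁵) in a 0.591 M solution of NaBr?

PbBr₂(s) ⇌ Pb²⁺(aq) + 2 Br⁻(aq)
The solution already contains Br⁻ at 0.591 M. Let s be the molar solubility of PbBr₂.
[Br⁻] ≈ 0.591 M (common ion dominates); [Pb²⁺] = s.
Ksp = [Pb²⁺][Br⁻]^2 = s(0.591)^2
s = 1.59×10⁻⁵ / (0.591)^2 = 4.55×10⁻⁵
s = 4.55×10⁻⁵ M

4.55×10⁻⁵ M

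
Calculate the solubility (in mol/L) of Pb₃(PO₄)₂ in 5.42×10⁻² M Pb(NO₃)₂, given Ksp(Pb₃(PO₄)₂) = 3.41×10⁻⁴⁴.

7.32×10⁻²¹ M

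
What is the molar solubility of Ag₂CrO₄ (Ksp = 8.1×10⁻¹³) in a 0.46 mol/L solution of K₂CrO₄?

Ag₂CrO₄(s) ⇌ 2 Ag⁺(aq) + CrO₄²⁻(aq)
CrO₄²⁻ is already present at 0.46 mol/L. If s mol/L of Ag₂CrO₄ dissolves, [Ag⁺] = 2s while [CrO₄²⁻] ≈ 0.46 mol/L.
Ksp = [Ag⁺]^2[CrO₄²⁻] = (2s)^2(0.46)
(2s)^2 = 8.1×10⁻¹³ / (0.46) = 1.8×10⁻¹²
s = 6.6×10⁻⁷ mol/L

6.6×10⁻⁷ M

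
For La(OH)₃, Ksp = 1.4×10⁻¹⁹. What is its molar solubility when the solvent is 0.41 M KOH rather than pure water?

2.0×10⁻¹⁸ M

La(OH)₃(s) ⇌ La³⁺(aq) + 3 OH⁻(aq)
The solution already contains OH⁻ at 0.41 M. Let s be the molar solubility of La(OH)₃.
[OH⁻] ≈ 0.41 M (common ion dominates); [La³⁺] = s.
Ksp = [La³⁺][OH⁻]^3 = s(0.41)^3
s = 1.4×10⁻¹⁹ / (0.41)^3 = 2.0×10⁻¹⁸
s = 2.0×10⁻¹⁸ M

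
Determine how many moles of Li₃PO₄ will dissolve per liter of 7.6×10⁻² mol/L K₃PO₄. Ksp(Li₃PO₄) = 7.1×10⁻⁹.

1.5×10⁻³ M

Li₃PO₄(s) ⇌ 3 Li⁺(aq) + PO₄³⁻(aq)
The solution already contains PO₄³⁻ at 7.6×10⁻² mol/L. Let s be the molar solubility of Li₃PO₄.
[PO₄³⁻] ≈ 7.6×10⁻² mol/L (common ion dominates); [Li⁺] = 3s.
Ksp = [Li⁺]^3[PO₄³⁻] = (3s)^3(7.6×10⁻²)
(3s)^3 = 7.1×10⁻⁹ / (7.6×10⁻²) = 9.3×10⁻⁸
s = 1.5×10⁻³ mol/L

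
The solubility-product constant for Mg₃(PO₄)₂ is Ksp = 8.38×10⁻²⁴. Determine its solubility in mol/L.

9.51×10⁻⁶ M

Mg₃(PO₄)₂(s) ⇌ 3 Mg²⁺(aq) + 2 PO₄³⁻(aq)
Let s be the molar solubility. Then [Mg²⁺] = 3s and [PO₄³⁻] = 2s.
Ksp = [Mg²⁺]^3[PO₄³⁻]^2 = (3s)^3 · (2s)^2 = 108s^5
108s^5 = 8.38×10⁻²⁴  ⇒  s^5 = 7.76×10⁻²⁶
Taking the 5th root, s = 9.51×10⁻⁶ mol/L.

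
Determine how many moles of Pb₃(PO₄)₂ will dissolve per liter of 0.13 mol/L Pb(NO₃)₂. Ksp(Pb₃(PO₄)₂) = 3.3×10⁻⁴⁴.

1.9×10⁻²¹ M

Pb₃(PO₄)₂(s) ⇌ 3 Pb²⁺(aq) + 2 PO₄³⁻(aq)
The solution already contains Pb²⁺ at 0.13 mol/L. Let s be the molar solubility of Pb₃(PO₄)₂.
[Pb²⁺] ≈ 0.13 mol/L (common ion dominates); [PO₄³⁻] = 2s.
Ksp = [Pb²⁺]^3[PO₄³⁻]^2 = (0.13)^3(2s)^2
(2s)^2 = 3.3×10⁻⁴⁴ / (0.13)^3 = 1.5×10⁻⁴¹
s = 1.9×10⁻²¹ mol/L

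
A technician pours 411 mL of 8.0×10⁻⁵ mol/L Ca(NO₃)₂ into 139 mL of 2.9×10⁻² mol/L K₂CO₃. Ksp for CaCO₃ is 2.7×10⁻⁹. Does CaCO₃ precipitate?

Yes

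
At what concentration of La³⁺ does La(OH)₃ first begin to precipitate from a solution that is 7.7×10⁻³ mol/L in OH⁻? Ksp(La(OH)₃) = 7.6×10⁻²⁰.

Each salt precipitates once Q = Ksp for that salt.
La(OH)₃(s) ⇌ La³⁺(aq) + 3 OH⁻(aq)
Ksp = [La³⁺][OH⁻]^3 = [La³⁺](7.7×10⁻³)^3
[La³⁺] = 7.6×10⁻²⁰ / (7.7×10⁻³)^3 = 1.7×10⁻¹³
[La³⁺] = 1.7×10⁻¹³ mol/L

1.7×10⁻¹³ M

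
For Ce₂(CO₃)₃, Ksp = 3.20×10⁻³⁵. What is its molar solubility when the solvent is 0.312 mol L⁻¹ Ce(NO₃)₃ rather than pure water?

2.30×10⁻¹² M

Ce₂(CO₃)₃(s) ⇌ 2 Ce³⁺(aq) + 3 CO₃²⁻(aq)
The solution already contains Ce³⁺ at 0.312 mol L⁻¹. Let s be the molar solubility of Ce₂(CO₃)₃.
[Ce³⁺] ≈ 0.312 mol L⁻¹ (common ion dominates); [CO₃²⁻] = 3s.
Ksp = [Ce³⁺]^2[CO₃²⁻]^3 = (0.312)^2(3s)^3
(3s)^3 = 3.20×10⁻³⁵ / (0.312)^2 = 3.29×10⁻³⁴
s = 2.30×10⁻¹² mol L⁻¹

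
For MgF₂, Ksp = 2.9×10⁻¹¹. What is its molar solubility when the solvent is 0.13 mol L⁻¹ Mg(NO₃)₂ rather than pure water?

MgF₂(s) ⇌ Mg²⁺(aq) + 2 F⁻(aq)
With Mg²⁺ already at 0.13 mol L⁻¹ and s small, take [Mg²⁺] ≈ 0.13 mol L⁻¹ and [F⁻] = 2s.
Ksp = [Mg²⁺][F⁻]^2 = (0.13)(2s)^2
(2s)^2 = 2.9×10⁻¹¹ / (0.13) = 2.2×10⁻¹⁰
s = 7.5×10⁻⁶ mol L⁻¹

7.5×10⁻⁶ M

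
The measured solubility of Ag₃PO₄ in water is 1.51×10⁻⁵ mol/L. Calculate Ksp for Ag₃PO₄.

Ag₃PO₄(s) ⇌ 3 Ag⁺(aq) + PO₄³⁻(aq)
With molar solubility s: [Ag⁺] = 3s, [PO₄³⁻] = s.
Ksp = [Ag⁺]^3[PO₄³⁻] = (3s)^3 · s = 27s^4
Ksp = 27 × (1.51×10⁻⁵)^4 = 1.40×10⁻¹⁸

Ksp = 1.40×10⁻¹⁸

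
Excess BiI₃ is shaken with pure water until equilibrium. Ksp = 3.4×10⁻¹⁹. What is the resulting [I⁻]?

3.2×10⁻⁵ M

BiI₃(s) ⇌ Bi³⁺(aq) + 3 I⁻(aq)
Let s be the molar solubility. Then [Bi³⁺] = s and [I⁻] = 3s.
Ksp = [Bi³⁺][I⁻]^3 = s · (3s)^3 = 27s^4 = 3.4×10⁻¹⁹
s = 1.1×10⁻⁵ mol/L
[I⁻] = 3s = 3.2×10⁻⁵ mol/L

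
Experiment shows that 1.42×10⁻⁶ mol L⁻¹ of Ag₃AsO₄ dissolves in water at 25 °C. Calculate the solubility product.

Ksp = 1.10×10⁻²²

Ag₃AsO₄(s) ⇌ 3 Ag⁺(aq) + AsO₄³⁻(aq)
For each mole of Ag₃AsO₄ that dissolves per liter, [Ag⁺] = 3s and [AsO₄³⁻] = s; let s denote this solubility.
Ksp = [Ag⁺]^3[AsO₄³⁻] = (3s)^3 · s = 27s^4
Ksp = 27 × (1.42×10⁻⁶)^4 = 1.10×10⁻²²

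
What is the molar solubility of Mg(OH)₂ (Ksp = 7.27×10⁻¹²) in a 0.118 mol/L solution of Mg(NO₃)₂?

3.92×10⁻⁶ M

Mg(OH)₂(s) ⇌ Mg²⁺(aq) + 2 OH⁻(aq)
Mg²⁺ is already present at 0.118 mol/L. If s mol/L of Mg(OH)₂ dissolves, [OH⁻] = 2s while [Mg²⁺] ≈ 0.118 mol/L.
Ksp = [Mg²⁺][OH⁻]^2 = (0.118)(2s)^2
(2s)^2 = 7.27×10⁻¹² / (0.118) = 6.16×10⁻¹¹
s = 3.92×10⁻⁶ mol/L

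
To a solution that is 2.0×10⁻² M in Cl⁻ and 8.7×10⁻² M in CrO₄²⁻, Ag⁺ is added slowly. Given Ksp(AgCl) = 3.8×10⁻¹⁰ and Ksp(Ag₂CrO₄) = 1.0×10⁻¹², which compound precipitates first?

AgCl

Precipitation of each salt begins when its ion product equals Ksp.
For AgCl: [Ag⁺] = (Ksp/[Cl⁻]) = 1.9×10⁻⁸ M
For Ag₂CrO₄: [Ag⁺] = (Ksp/[CrO₄²⁻])^(1/2) = 3.4×10⁻⁶ M
Since AgCl needs less Ag⁺ to reach saturation, it precipitates first.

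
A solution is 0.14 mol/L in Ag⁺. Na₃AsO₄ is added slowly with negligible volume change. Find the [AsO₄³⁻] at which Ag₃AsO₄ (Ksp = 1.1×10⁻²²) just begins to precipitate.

Each salt precipitates once Q = Ksp for that salt.
Ag₃AsO₄(s) ⇌ 3 Ag⁺(aq) + AsO₄³⁻(aq)
Ksp = [Ag⁺]^3[AsO₄³⁻] = [AsO₄³⁻](0.14)^3
[AsO₄³⁻] = 1.1×10⁻²² / (0.14)^3 = 4.0×10⁻²⁰
[AsO₄³⁻] = 4.0×10⁻²⁰ mol/L

4.0×10⁻²⁰ M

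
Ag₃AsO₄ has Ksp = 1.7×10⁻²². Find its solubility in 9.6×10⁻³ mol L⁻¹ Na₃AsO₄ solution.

8.7×10⁻⁸ M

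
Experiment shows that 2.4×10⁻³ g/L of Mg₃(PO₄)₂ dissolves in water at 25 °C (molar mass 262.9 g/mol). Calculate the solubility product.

Convert to molarity: s = 2.4×10⁻³ / 262.9 = 9.129×10⁻⁶ mol/L
Mg₃(PO₄)₂(s) ⇌ 3 Mg²⁺(aq) + 2 PO₄³⁻(aq)
For each mole of Mg₃(PO₄)₂ that dissolves per liter, [Mg²⁺] = 3s and [PO₄³⁻] = 2s; let s denote this solubility.
Ksp = [Mg²⁺]^3[PO₄³⁻]^2 = (3s)^3 · (2s)^2 = 108s^5
Ksp = 108 × (9.129×10⁻⁶)^5 = 6.8×10⁻²⁴

Ksp = 6.8×10⁻²⁴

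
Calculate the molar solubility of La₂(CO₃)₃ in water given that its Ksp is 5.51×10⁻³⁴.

La₂(CO₃)₃(s) ⇌ 2 La³⁺(aq) + 3 CO₃²⁻(aq)
For each mole of La₂(CO₃)₃ that dissolves per liter, [La³⁺] = 2s and [CO₃²⁻] = 3s; let s denote this solubility.
Ksp = [La³⁺]^2[CO₃²⁻]^3 = (2s)^2 · (3s)^3 = 108s^5
108s^5 = 5.51×10⁻³⁴  ⇒  s^5 = 5.10×10⁻³⁶
s = (5.10×10⁻³⁶)^(1/5) = 8.74×10⁻⁸ mol L⁻¹

8.74×10⁻⁸ M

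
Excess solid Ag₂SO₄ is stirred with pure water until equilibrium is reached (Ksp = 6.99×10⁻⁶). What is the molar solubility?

1.20×10⁻² M

Ag₂SO₄(s) ⇌ 2 Ag⁺(aq) + SO₄²⁻(aq)
Call the molar solubility s, so that [Ag⁺] = 2s and [SO₄²⁻] = s.
Ksp = [Ag⁺]^2[SO₄²⁻] = (2s)^2 · s = 4s^3
4s^3 = 6.99×10⁻⁶  ⇒  s^3 = 1.75×10⁻⁶
s = 1.20×10⁻² M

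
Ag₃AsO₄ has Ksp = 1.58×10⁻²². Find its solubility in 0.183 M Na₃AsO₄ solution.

Ag₃AsO₄(s) ⇌ 3 Ag⁺(aq) + AsO₄³⁻(aq)
The solution already contains AsO₄³⁻ at 0.183 M. Let s be the molar solubility of Ag₃AsO₄.
[AsO₄³⁻] ≈ 0.183 M (common ion dominates); [Ag⁺] = 3s.
Ksp = [Ag⁺]^3[AsO₄³⁻] = (3s)^3(0.183)
(3s)^3 = 1.58×10⁻²² / (0.183) = 8.63×10⁻²²
s = 3.17×10⁻⁸ M

3.17×10⁻⁸ M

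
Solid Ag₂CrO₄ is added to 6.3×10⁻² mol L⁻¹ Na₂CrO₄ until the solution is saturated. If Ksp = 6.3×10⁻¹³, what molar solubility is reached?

1.6×10⁻⁶ M

Ag₂CrO₄(s) ⇌ 2 Ag⁺(aq) + CrO₄²⁻(aq)
Let s be the solubility of Ag₂CrO₄ here. The common ion gives [CrO₄²⁻] ≈ 6.3×10⁻² mol L⁻¹, and [Ag⁺] = 2s.
Ksp = [Ag⁺]^2[CrO₄²⁻] = (2s)^2(6.3×10⁻²)
(2s)^2 = 6.3×10⁻¹³ / (6.3×10⁻²) = 1.0×10⁻¹¹
s = 1.6×10⁻⁶ mol L⁻¹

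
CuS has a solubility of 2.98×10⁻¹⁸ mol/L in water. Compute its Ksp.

Ksp = 8.88×10⁻³⁶

CuS(s) ⇌ Cu²⁺(aq) + S²⁻(aq)
Call the molar solubility s, so that [Cu²⁺] = s and [S²⁻] = s.
Ksp = [Cu²⁺][S²⁻] = s · s = s^2
Ksp = (2.98×10⁻¹⁸)^2 = 8.88×10⁻³⁶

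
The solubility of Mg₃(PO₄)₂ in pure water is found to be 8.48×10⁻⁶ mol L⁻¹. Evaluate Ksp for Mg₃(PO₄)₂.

Ksp = 4.74×10⁻²⁴

Mg₃(PO₄)₂(s) ⇌ 3 Mg²⁺(aq) + 2 PO₄³⁻(aq)
For each mole of Mg₃(PO₄)₂ that dissolves per liter, [Mg²⁺] = 3s and [PO₄³⁻] = 2s; let s denote this solubility.
Ksp = [Mg²⁺]^3[PO₄³⁻]^2 = (3s)^3 · (2s)^2 = 108s^5
Ksp = 108 × (8.48×10⁻⁶)^5 = 4.74×10⁻²⁴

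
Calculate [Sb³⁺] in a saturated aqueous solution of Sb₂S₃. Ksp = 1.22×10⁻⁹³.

2.05×10⁻¹⁹ M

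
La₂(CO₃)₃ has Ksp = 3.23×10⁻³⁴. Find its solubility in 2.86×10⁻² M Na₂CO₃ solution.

La₂(CO₃)₃(s) ⇌ 2 La³⁺(aq) + 3 CO₃²⁻(aq)
CO₃²⁻ is already present at 2.86×10⁻² M. If s mol/L of La₂(CO₃)₃ dissolves, [La³⁺] = 2s while [CO₃²⁻] ≈ 2.86×10⁻² M.
Ksp = [La³⁺]^2[CO₃²⁻]^3 = (2s)^2(2.86×10⁻²)^3
(2s)^2 = 3.23×10⁻³⁴ / (2.86×10⁻²)^3 = 1.38×10⁻²⁹
s = 1.86×10⁻¹⁵ M

1.86×10⁻¹⁵ M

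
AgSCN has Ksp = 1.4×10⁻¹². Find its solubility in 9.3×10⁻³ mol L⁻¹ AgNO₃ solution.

1.5×10⁻¹⁰ M

AgSCN(s) ⇌ Ag⁺(aq) + SCN⁻(aq)
Ag⁺ is already present at 9.3×10⁻³ mol L⁻¹. If s mol/L of AgSCN dissolves, [SCN⁻] = s while [Ag⁺] ≈ 9.3×10⁻³ mol L⁻¹.
Ksp = [Ag⁺][SCN⁻] = (9.3×10⁻³)s
s = 1.4×10⁻¹² / (9.3×10⁻³) = 1.5×10⁻¹⁰
s = 1.5×10⁻¹⁰ mol L⁻¹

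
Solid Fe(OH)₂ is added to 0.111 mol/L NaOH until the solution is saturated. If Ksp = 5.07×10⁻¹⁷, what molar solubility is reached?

4.11×10⁻¹⁵ M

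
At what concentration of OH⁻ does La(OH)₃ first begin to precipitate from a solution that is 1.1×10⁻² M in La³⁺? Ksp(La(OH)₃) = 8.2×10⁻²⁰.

Each salt precipitates once Q = Ksp for that salt.
La(OH)₃(s) ⇌ La³⁺(aq) + 3 OH⁻(aq)
Ksp = [La³⁺][OH⁻]^3 = [OH⁻]^3(1.1×10⁻²)
[OH⁻]^3 = 8.2×10⁻²⁰ / (1.1×10⁻²) = 7.5×10⁻¹⁸
[OH⁻] = 2.0×10⁻⁶ M

2.0×10⁻⁶ M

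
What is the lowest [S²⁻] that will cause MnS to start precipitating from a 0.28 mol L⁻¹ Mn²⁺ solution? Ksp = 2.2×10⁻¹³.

Precipitation begins when Q = Ksp.
MnS(s) ⇌ Mn²⁺(aq) + S²⁻(aq)
Ksp = [Mn²⁺][S²⁻] = [S²⁻](0.28)
[S²⁻] = 2.2×10⁻¹³ / (0.28) = 7.9×10⁻¹³
[S²⁻] = 7.9×10⁻¹³ mol L⁻¹

7.9×10⁻¹³ M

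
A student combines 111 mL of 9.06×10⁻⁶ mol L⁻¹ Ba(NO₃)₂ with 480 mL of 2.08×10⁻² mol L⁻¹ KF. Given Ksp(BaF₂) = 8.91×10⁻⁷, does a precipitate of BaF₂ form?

No

The combined volume is 591 mL.
[Ba²⁺] = (9.06×10⁻⁶)(111)/591 = 1.70×10⁻⁶ mol L⁻¹
[F⁻] = (2.08×10⁻²)(480)/591 = 1.69×10⁻² mol L⁻¹
Q = [Ba²⁺][F⁻]^2 = 4.86×10⁻¹⁰
Since Q (4.86×10⁻¹⁰) is less than Ksp (8.91×10⁻⁷), no BaF₂ precipitates.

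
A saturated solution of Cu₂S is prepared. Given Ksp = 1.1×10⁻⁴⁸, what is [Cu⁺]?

Cu₂S(s) ⇌ 2 Cu⁺(aq) + S²⁻(aq)
Call the molar solubility s, so that [Cu⁺] = 2s and [S²⁻] = s.
Ksp = [Cu⁺]^2[S²⁻] = (2s)^2 · s = 4s^3 = 1.1×10⁻⁴⁸
s = 6.5×10⁻¹⁷ mol L⁻¹
[Cu⁺] = 2s = 1.3×10⁻¹⁶ mol L⁻¹

1.3×10⁻¹⁶ M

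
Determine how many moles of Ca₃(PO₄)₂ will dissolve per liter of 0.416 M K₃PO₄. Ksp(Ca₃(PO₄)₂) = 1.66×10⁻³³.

7.08×10⁻¹² M

Ca₃(PO₄)₂(s) ⇌ 3 Ca²⁺(aq) + 2 PO₄³⁻(aq)
PO₄³⁻ is already present at 0.416 M. If s mol/L of Ca₃(PO₄)₂ dissolves, [Ca²⁺] = 3s while [PO₄³⁻] ≈ 0.416 M.
Ksp = [Ca²⁺]^3[PO₄³⁻]^2 = (3s)^3(0.416)^2
(3s)^3 = 1.66×10⁻³³ / (0.416)^2 = 9.59×10⁻³³
s = 7.08×10⁻¹² M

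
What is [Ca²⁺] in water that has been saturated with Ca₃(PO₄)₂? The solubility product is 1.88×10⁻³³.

3.35×10⁻⁷ M

Ca₃(PO₄)₂(s) ⇌ 3 Ca²⁺(aq) + 2 PO₄³⁻(aq)
With molar solubility s: [Ca²⁺] = 3s, [PO₄³⁻] = 2s.
Ksp = [Ca²⁺]^3[PO₄³⁻]^2 = (3s)^3 · (2s)^2 = 108s^5 = 1.88×10⁻³³
s = 1.12×10⁻⁷ M
[Ca²⁺] = 3s = 3.35×10⁻⁷ M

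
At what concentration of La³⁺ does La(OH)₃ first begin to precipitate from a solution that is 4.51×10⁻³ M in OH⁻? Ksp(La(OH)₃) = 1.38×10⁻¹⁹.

The threshold for precipitation is Q = Ksp.
La(OH)₃(s) ⇌ La³⁺(aq) + 3 OH⁻(aq)
Ksp = [La³⁺][OH⁻]^3 = [La³⁺](4.51×10⁻³)^3
[La³⁺] = 1.38×10⁻¹⁹ / (4.51×10⁻³)^3 = 1.50×10⁻¹²
[La³⁺] = 1.50×10⁻¹² M

1.50×10⁻¹² M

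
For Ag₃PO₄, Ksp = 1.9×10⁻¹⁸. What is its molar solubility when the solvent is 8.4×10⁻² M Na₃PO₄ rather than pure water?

Ag₃PO₄(s) ⇌ 3 Ag⁺(aq) + PO₄³⁻(aq)
The solution already contains PO₄³⁻ at 8.4×10⁻² M. Let s be the molar solubility of Ag₃PO₄.
[PO₄³⁻] ≈ 8.4×10⁻² M (common ion dominates); [Ag⁺] = 3s.
Ksp = [Ag⁺]^3[PO₄³⁻] = (3s)^3(8.4×10⁻²)
(3s)^3 = 1.9×10⁻¹⁸ / (8.4×10⁻²) = 2.3×10⁻¹⁷
s = 9.4×10⁻⁷ M

9.4×10⁻⁷ M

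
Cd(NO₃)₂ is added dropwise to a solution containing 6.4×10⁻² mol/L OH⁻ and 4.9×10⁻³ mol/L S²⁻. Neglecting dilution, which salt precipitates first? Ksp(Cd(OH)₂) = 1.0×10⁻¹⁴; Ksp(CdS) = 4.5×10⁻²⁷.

Precipitation begins when Q = Ksp.
For Cd(OH)₂: [Cd²⁺] = (Ksp/[OH⁻]^2) = 2.4×10⁻¹² mol/L
For CdS: [Cd²⁺] = (Ksp/[S²⁻]) = 9.2×10⁻²⁵ mol/L
CdS requires the lower [Cd²⁺], so it precipitates first.

CdS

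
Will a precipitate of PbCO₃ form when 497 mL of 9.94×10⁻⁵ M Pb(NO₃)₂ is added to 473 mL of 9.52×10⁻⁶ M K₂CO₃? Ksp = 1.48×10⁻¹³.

The combined volume is 970 mL.
[Pb²⁺] = (9.94×10⁻⁵)(497)/970 = 5.09×10⁻⁵ M
[CO₃²⁻] = (9.52×10⁻⁶)(473)/970 = 4.64×10⁻⁶ M
Q = [Pb²⁺][CO₃²⁻] = 2.36×10⁻¹⁰
Because Q > Ksp (2.36×10⁻¹⁰ vs 1.48×10⁻¹³), a precipitate of PbCO₃ forms.

Yes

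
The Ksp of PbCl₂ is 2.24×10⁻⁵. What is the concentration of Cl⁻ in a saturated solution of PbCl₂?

3.55×10⁻² M

PbCl₂(s) ⇌ Pb²⁺(aq) + 2 Cl⁻(aq)
With molar solubility s: [Pb²⁺] = s, [Cl⁻] = 2s.
Ksp = [Pb²⁺][Cl⁻]^2 = s · (2s)^2 = 4s^3 = 2.24×10⁻⁵
s = 1.78×10⁻² M
[Cl⁻] = 2s = 3.55×10⁻² M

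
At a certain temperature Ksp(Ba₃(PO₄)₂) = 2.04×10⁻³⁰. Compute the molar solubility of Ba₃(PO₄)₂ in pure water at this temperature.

4.52×10⁻⁷ M

Ba₃(PO₄)₂(s) ⇌ 3 Ba²⁺(aq) + 2 PO₄³⁻(aq)
For each mole of Ba₃(PO₄)₂ that dissolves per liter, [Ba²⁺] = 3s and [PO₄³⁻] = 2s; let s denote this solubility.
Ksp = [Ba²⁺]^3[PO₄³⁻]^2 = (3s)^3 · (2s)^2 = 108s^5
108s^5 = 2.04×10⁻³⁰  ⇒  s^5 = 1.89×10⁻³²
s = 4.52×10⁻⁷ M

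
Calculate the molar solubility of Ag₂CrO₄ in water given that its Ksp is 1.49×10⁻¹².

Ag₂CrO₄(s) ⇌ 2 Ag⁺(aq) + CrO₄²⁻(aq)
Call the molar solubility s, so that [Ag⁺] = 2s and [CrO₄²⁻] = s.
Ksp = [Ag⁺]^2[CrO₄²⁻] = (2s)^2 · s = 4s^3
4s^3 = 1.49×10⁻¹²  ⇒  s^3 = 3.73×10⁻¹³
Taking the 3rd root, s = 7.20×10⁻⁵ M.

7.20×10⁻⁵ M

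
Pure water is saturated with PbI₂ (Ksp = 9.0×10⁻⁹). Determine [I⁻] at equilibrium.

2.6×10⁻³ M

PbI₂(s) ⇌ Pb²⁺(aq) + 2 I⁻(aq)
Call the molar solubility s, so that [Pb²⁺] = s and [I⁻] = 2s.
Ksp = [Pb²⁺][I⁻]^2 = s · (2s)^2 = 4s^3 = 9.0×10⁻⁹
s = 1.3×10⁻³ M
[I⁻] = 2s = 2.6×10⁻³ M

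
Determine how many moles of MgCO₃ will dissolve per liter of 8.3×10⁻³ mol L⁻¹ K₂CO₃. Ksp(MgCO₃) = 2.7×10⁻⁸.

MgCO₃(s) ⇌ Mg²⁺(aq) + CO₃²⁻(aq)
CO₃²⁻ is already present at 8.3×10⁻³ mol L⁻¹. If s mol/L of MgCO₃ dissolves, [Mg²⁺] = s while [CO₃²⁻] ≈ 8.3×10⁻³ mol L⁻¹.
Ksp = [Mg²⁺][CO₃²⁻] = s(8.3×10⁻³)
s = 2.7×10⁻⁸ / (8.3×10⁻³) = 3.3×10⁻⁶
s = 3.3×10⁻⁶ mol L⁻¹

3.3×10⁻⁶ M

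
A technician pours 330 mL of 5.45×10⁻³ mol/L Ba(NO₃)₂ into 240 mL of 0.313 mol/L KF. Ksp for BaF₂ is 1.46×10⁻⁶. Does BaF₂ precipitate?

After mixing, V = 330 mL + 240 mL = 570 mL.
[Ba²⁺] = (5.45×10⁻³)(330)/570 = 3.16×10⁻³ mol/L
[F⁻] = (0.313)(240)/570 = 0.132 mol/L
Q = [Ba²⁺][F⁻]^2 = 5.48×10⁻⁵
Because Q > Ksp (5.48×10⁻⁵ vs 1.46×10⁻⁶), a precipitate of BaF₂ forms.

Yes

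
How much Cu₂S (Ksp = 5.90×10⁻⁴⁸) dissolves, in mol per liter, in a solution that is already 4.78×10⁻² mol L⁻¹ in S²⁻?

5.55×10⁻²⁴ M

Cu₂S(s) ⇌ 2 Cu⁺(aq) + S²⁻(aq)
The solution already contains S²⁻ at 4.78×10⁻² mol L⁻¹. Let s be the molar solubility of Cu₂S.
[S²⁻] ≈ 4.78×10⁻² mol L⁻¹ (common ion dominates); [Cu⁺] = 2s.
Ksp = [Cu⁺]^2[S²⁻] = (2s)^2(4.78×10⁻²)
(2s)^2 = 5.90×10⁻⁴⁸ / (4.78×10⁻²) = 1.23×10⁻⁴⁶
s = 5.55×10⁻²⁴ mol L⁻¹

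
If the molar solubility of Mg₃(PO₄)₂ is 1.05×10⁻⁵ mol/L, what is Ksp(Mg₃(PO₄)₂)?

Ksp = 1.38×10⁻²³

Mg₃(PO₄)₂(s) ⇌ 3 Mg²⁺(aq) + 2 PO₄³⁻(aq)
Call the molar solubility s, so that [Mg²⁺] = 3s and [PO₄³⁻] = 2s.
Ksp = [Mg²⁺]^3[PO₄³⁻]^2 = (3s)^3 · (2s)^2 = 108s^5
Ksp = 108 × (1.05×10⁻⁵)^5 = 1.38×10⁻²³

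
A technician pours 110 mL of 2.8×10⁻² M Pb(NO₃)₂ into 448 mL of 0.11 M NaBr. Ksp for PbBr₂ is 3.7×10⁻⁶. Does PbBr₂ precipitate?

Yes

Total volume after mixing = 110 + 448 = 558 mL.
[Pb²⁺] = (2.8×10⁻²)(110)/558 = 5.5×10⁻³ M
[Br⁻] = (0.11)(448)/558 = 8.8×10⁻² M
Q = [Pb²⁺][Br⁻]^2 = 4.3×10⁻⁵
Because Q > Ksp (4.3×10⁻⁵ vs 3.7×10⁻⁶), a precipitate of PbBr₂ forms.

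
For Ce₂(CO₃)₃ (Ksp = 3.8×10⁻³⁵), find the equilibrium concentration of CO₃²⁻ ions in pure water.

Ce₂(CO₃)₃(s) ⇌ 2 Ce³⁺(aq) + 3 CO₃²⁻(aq)
Let s be the molar solubility. Then [Ce³⁺] = 2s and [CO₃²⁻] = 3s.
Ksp = [Ce³⁺]^2[CO₃²⁻]^3 = (2s)^2 · (3s)^3 = 108s^5 = 3.8×10⁻³⁵
s = 5.1×10⁻⁸ mol/L
[CO₃²⁻] = 3s = 1.5×10⁻⁷ mol/L

1.5×10⁻⁷ M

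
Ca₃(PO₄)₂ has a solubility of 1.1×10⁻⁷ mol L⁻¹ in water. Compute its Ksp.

Ksp = 1.7×10⁻³³

Ca₃(PO₄)₂(s) ⇌ 3 Ca²⁺(aq) + 2 PO₄³⁻(aq)
With molar solubility s: [Ca²⁺] = 3s, [PO₄³⁻] = 2s.
Ksp = [Ca²⁺]^3[PO₄³⁻]^2 = (3s)^3 · (2s)^2 = 108s^5
Ksp = 108 × (1.1×10⁻⁷)^5 = 1.7×10⁻³³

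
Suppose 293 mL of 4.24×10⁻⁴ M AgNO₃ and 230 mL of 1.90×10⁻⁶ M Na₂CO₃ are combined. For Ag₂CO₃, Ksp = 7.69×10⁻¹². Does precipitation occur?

No

After mixing, V = 293 mL + 230 mL = 523 mL.
[Ag⁺] = (4.24×10⁻⁴)(293)/523 = 2.38×10⁻⁴ M
[CO₃²⁻] = (1.90×10⁻⁶)(230)/523 = 8.36×10⁻⁷ M
Q = [Ag⁺]^2[CO₃²⁻] = 4.71×10⁻¹⁴
Q < Ksp (4.71×10⁻¹⁴ vs 7.69×10⁻¹²); the solution remains unsaturated and no precipitate forms.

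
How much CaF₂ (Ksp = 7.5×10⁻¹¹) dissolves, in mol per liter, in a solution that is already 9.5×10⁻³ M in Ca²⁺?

CaF₂(s) ⇌ Ca²⁺(aq) + 2 F⁻(aq)
Ca²⁺ is already present at 9.5×10⁻³ M. If s mol/L of CaF₂ dissolves, [F⁻] = 2s while [Ca²⁺] ≈ 9.5×10⁻³ M.
Ksp = [Ca²⁺][F⁻]^2 = (9.5×10⁻³)(2s)^2
(2s)^2 = 7.5×10⁻¹¹ / (9.5×10⁻³) = 7.9×10⁻⁹
s = 4.4×10⁻⁵ M

4.4×10⁻⁵ M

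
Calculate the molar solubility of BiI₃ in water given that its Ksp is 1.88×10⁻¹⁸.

BiI₃(s) ⇌ Bi³⁺(aq) + 3 I⁻(aq)
Call the molar solubility s, so that [Bi³⁺] = s and [I⁻] = 3s.
Ksp = [Bi³⁺][I⁻]^3 = s · (3s)^3 = 27s^4
27s^4 = 1.88×10⁻¹⁸  ⇒  s^4 = 6.96×10⁻²⁰
s = (6.96×10⁻²⁰)^(1/4) = 1.62×10⁻⁵ mol L⁻¹

1.62×10⁻⁵ M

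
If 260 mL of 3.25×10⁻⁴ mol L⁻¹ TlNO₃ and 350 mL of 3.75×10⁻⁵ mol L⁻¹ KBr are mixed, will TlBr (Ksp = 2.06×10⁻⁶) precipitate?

No

The combined volume is 610 mL.
[Tl⁺] = (3.25×10⁻⁴)(260)/610 = 1.39×10⁻⁴ mol L⁻¹
[Br⁻] = (3.75×10⁻⁵)(350)/610 = 2.15×10⁻⁵ mol L⁻¹
Q = [Tl⁺][Br⁻] = 2.98×10⁻⁹
Q = 2.98×10⁻⁹ < Ksp = 2.06×10⁻⁶, so the solution is unsaturated and no precipitate forms.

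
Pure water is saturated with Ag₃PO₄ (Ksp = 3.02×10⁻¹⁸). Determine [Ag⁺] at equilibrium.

5.49×10⁻⁵ M

Ag₃PO₄(s) ⇌ 3 Ag⁺(aq) + PO₄³⁻(aq)
With molar solubility s: [Ag⁺] = 3s, [PO₄³⁻] = s.
Ksp = [Ag⁺]^3[PO₄³⁻] = (3s)^3 · s = 27s^4 = 3.02×10⁻¹⁸
s = 1.83×10⁻⁵ mol/L
[Ag⁺] = 3s = 5.49×10⁻⁵ mol/L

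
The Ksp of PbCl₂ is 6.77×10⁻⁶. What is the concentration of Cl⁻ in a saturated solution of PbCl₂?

PbCl₂(s) ⇌ Pb²⁺(aq) + 2 Cl⁻(aq)
For each mole of PbCl₂ that dissolves per liter, [Pb²⁺] = s and [Cl⁻] = 2s; let s denote this solubility.
Ksp = [Pb²⁺][Cl⁻]^2 = s · (2s)^2 = 4s^3 = 6.77×10⁻⁶
s = 1.19×10⁻² mol/L
[Cl⁻] = 2s = 2.38×10⁻² mol/L

2.38×10⁻² M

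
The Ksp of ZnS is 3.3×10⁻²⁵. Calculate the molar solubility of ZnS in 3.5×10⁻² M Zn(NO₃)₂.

9.4×10⁻²⁴ M

ZnS(s) ⇌ Zn²⁺(aq) + S²⁻(aq)
The solution already contains Zn²⁺ at 3.5×10⁻² M. Let s be the molar solubility of ZnS.
[Zn²⁺] ≈ 3.5×10⁻² M (common ion dominates); [S²⁻] = s.
Ksp = [Zn²⁺][S²⁻] = (3.5×10⁻²)s
s = 3.3×10⁻²⁵ / (3.5×10⁻²) = 9.4×10⁻²⁴
s = 9.4×10⁻²⁴ M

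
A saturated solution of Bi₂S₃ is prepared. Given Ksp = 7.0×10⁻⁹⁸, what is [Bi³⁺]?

Bi₂S₃(s) ⇌ 2 Bi³⁺(aq) + 3 S²⁻(aq)
If s mol/L of Bi₂S₃ dissolves, [Bi³⁺] = 2s and [S²⁻] = 3s.
Ksp = [Bi³⁺]^2[S²⁻]^3 = (2s)^2 · (3s)^3 = 108s^5 = 7.0×10⁻⁹⁸
s = 1.5×10⁻²⁰ M
[Bi³⁺] = 2s = 2.9×10⁻²⁰ M

2.9×10⁻²⁰ M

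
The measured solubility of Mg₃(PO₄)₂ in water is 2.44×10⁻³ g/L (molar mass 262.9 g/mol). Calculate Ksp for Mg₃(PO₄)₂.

Ksp = 7.44×10⁻²⁴

Convert to molarity: s = 2.44×10⁻³ / 262.9 = 9.2811×10⁻⁶ mol/L
Mg₃(PO₄)₂(s) ⇌ 3 Mg²⁺(aq) + 2 PO₄³⁻(aq)
If s mol/L of Mg₃(PO₄)₂ dissolves, [Mg²⁺] = 3s and [PO₄³⁻] = 2s.
Ksp = [Mg²⁺]^3[PO₄³⁻]^2 = (3s)^3 · (2s)^2 = 108s^5
Ksp = 108 × (9.2811×10⁻⁶)^5 = 7.44×10⁻²⁴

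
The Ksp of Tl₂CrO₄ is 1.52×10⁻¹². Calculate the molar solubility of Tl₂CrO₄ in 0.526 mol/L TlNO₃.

Tl₂CrO₄(s) ⇌ 2 Tl⁺(aq) + CrO₄²⁻(aq)
Let s be the solubility of Tl₂CrO₄ here. The common ion gives [Tl⁺] ≈ 0.526 mol/L, and [CrO₄²⁻] = s.
Ksp = [Tl⁺]^2[CrO₄²⁻] = (0.526)^2s
s = 1.52×10⁻¹² / (0.526)^2 = 5.49×10⁻¹²
s = 5.49×10⁻¹² mol/L

5.49×10⁻¹² M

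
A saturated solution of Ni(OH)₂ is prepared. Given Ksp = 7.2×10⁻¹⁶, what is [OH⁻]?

1.1×10⁻⁵ M

Ni(OH)₂(s) ⇌ Ni²⁺(aq) + 2 OH⁻(aq)
Let s be the molar solubility. Then [Ni²⁺] = s and [OH⁻] = 2s.
Ksp = [Ni²⁺][OH⁻]^2 = s · (2s)^2 = 4s^3 = 7.2×10⁻¹⁶
s = 5.6×10⁻⁶ M
[OH⁻] = 2s = 1.1×10⁻⁵ M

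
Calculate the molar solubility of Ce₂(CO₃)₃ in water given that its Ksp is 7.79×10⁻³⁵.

Ce₂(CO₃)₃(s) ⇌ 2 Ce³⁺(aq) + 3 CO₃²⁻(aq)
Let s be the molar solubility. Then [Ce³⁺] = 2s and [CO₃²⁻] = 3s.
Ksp = [Ce³⁺]^2[CO₃²⁻]^3 = (2s)^2 · (3s)^3 = 108s^5
108s^5 = 7.79×10⁻³⁵  ⇒  s^5 = 7.21×10⁻³⁷
s = (7.21×10⁻³⁷)^(1/5) = 5.91×10⁻⁸ mol L⁻¹

5.91×10⁻⁸ M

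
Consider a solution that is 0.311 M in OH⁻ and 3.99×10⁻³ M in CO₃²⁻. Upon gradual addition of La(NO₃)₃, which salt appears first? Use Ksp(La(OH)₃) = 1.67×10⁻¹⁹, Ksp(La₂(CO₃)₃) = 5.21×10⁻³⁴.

Precipitation of each salt begins when its ion product equals Ksp.
For La(OH)₃: [La³⁺] = (Ksp/[OH⁻]^3) = 5.55×10⁻¹⁸ M
For La₂(CO₃)₃: [La³⁺] = (Ksp/[CO₃²⁻]^3)^(1/2) = 9.06×10⁻¹⁴ M
La(OH)₃ requires the lower [La³⁺], so it precipitates first.

La(OH)₃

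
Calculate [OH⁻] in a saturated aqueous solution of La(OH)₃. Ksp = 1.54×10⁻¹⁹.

La(OH)₃(s) ⇌ La³⁺(aq) + 3 OH⁻(aq)
Call the molar solubility s, so that [La³⁺] = s and [OH⁻] = 3s.
Ksp = [La³⁺][OH⁻]^3 = s · (3s)^3 = 27s^4 = 1.54×10⁻¹⁹
s = 8.69×10⁻⁶ M
[OH⁻] = 3s = 2.61×10⁻⁵ M

2.61×10⁻⁵ M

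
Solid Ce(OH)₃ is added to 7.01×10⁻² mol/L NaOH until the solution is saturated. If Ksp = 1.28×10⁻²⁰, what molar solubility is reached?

Ce(OH)₃(s) ⇌ Ce³⁺(aq) + 3 OH⁻(aq)
Let s be the solubility of Ce(OH)₃ here. The common ion gives [OH⁻] ≈ 7.01×10⁻² mol/L, and [Ce³⁺] = s.
Ksp = [Ce³⁺][OH⁻]^3 = s(7.01×10⁻²)^3
s = 1.28×10⁻²⁰ / (7.01×10⁻²)^3 = 3.72×10⁻¹⁷
s = 3.72×10⁻¹⁷ mol/L

3.72×10⁻¹⁷ M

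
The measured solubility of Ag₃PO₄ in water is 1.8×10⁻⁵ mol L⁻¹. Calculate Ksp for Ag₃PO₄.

Ag₃PO₄(s) ⇌ 3 Ag⁺(aq) + PO₄³⁻(aq)
For each mole of Ag₃PO₄ that dissolves per liter, [Ag⁺] = 3s and [PO₄³⁻] = s; let s denote this solubility.
Ksp = [Ag⁺]^3[PO₄³⁻] = (3s)^3 · s = 27s^4
Ksp = 27 × (1.8×10⁻⁵)^4 = 2.8×10⁻¹⁸

Ksp = 2.8×10⁻¹⁸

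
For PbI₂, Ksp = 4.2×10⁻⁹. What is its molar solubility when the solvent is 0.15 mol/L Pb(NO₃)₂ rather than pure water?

8.4×10⁻⁵ M

PbI₂(s) ⇌ Pb²⁺(aq) + 2 I⁻(aq)
Pb²⁺ is already present at 0.15 mol/L. If s mol/L of PbI₂ dissolves, [I⁻] = 2s while [Pb²⁺] ≈ 0.15 mol/L.
Ksp = [Pb²⁺][I⁻]^2 = (0.15)(2s)^2
(2s)^2 = 4.2×10⁻⁹ / (0.15) = 2.8×10⁻⁸
s = 8.4×10⁻⁵ mol/L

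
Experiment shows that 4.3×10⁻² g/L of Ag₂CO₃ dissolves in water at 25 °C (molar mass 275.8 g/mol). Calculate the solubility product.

Ksp = 1.5×10⁻¹¹

Molar solubility s = (4.3×10⁻² g/L) / (275.8 g/mol) = 1.559×10⁻⁴ mol/L
Ag₂CO₃(s) ⇌ 2 Ag⁺(aq) + CO₃²⁻(aq)
If s mol/L of Ag₂CO₃ dissolves, [Ag⁺] = 2s and [CO₃²⁻] = s.
Ksp = [Ag⁺]^2[CO₃²⁻] = (2s)^2 · s = 4s^3
Ksp = 4 × (1.559×10⁻⁴)^3 = 1.5×10⁻¹¹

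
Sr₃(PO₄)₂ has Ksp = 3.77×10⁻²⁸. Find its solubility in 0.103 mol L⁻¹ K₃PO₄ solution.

1.10×10⁻⁹ M

Sr₃(PO₄)₂(s) ⇌ 3 Sr²⁺(aq) + 2 PO₄³⁻(aq)
With PO₄³⁻ already at 0.103 mol L⁻¹ and s small, take [PO₄³⁻] ≈ 0.103 mol L⁻¹ and [Sr²⁺] = 3s.
Ksp = [Sr²⁺]^3[PO₄³⁻]^2 = (3s)^3(0.103)^2
(3s)^3 = 3.77×10⁻²⁸ / (0.103)^2 = 3.55×10⁻²⁶
s = 1.10×10⁻⁹ mol L⁻¹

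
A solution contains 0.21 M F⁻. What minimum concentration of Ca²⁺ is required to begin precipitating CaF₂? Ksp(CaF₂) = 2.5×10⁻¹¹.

Precipitation begins when Q = Ksp.
CaF₂(s) ⇌ Ca²⁺(aq) + 2 F⁻(aq)
Ksp = [Ca²⁺][F⁻]^2 = [Ca²⁺](0.21)^2
[Ca²⁺] = 2.5×10⁻¹¹ / (0.21)^2 = 5.7×10⁻¹⁰
[Ca²⁺] = 5.7×10⁻¹⁰ M

5.7×10⁻¹⁰ M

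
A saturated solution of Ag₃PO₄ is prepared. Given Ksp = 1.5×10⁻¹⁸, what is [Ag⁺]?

4.6×10⁻⁵ M

Ag₃PO₄(s) ⇌ 3 Ag⁺(aq) + PO₄³⁻(aq)
With molar solubility s: [Ag⁺] = 3s, [PO₄³⁻] = s.
Ksp = [Ag⁺]^3[PO₄³⁻] = (3s)^3 · s = 27s^4 = 1.5×10⁻¹⁸
s = 1.5×10⁻⁵ mol L⁻¹
[Ag⁺] = 3s = 4.6×10⁻⁵ mol L⁻¹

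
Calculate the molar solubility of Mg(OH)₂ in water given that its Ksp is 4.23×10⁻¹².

1.02×10⁻⁴ M

Mg(OH)₂(s) ⇌ Mg²⁺(aq) + 2 OH⁻(aq)
Let s be the molar solubility. Then [Mg²⁺] = s and [OH⁻] = 2s.
Ksp = [Mg²⁺][OH⁻]^2 = s · (2s)^2 = 4s^3
4s^3 = 4.23×10⁻¹²  ⇒  s^3 = 1.06×10⁻¹²
Taking the 3rd root, s = 1.02×10⁻⁴ M.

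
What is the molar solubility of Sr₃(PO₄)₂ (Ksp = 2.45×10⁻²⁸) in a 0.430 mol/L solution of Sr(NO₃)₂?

2.78×10⁻¹⁴ M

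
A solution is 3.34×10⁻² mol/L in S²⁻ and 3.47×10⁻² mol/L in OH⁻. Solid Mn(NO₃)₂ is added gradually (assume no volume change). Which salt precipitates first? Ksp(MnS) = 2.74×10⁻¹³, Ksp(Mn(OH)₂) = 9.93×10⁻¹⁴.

Precipitation begins when Q = Ksp.
For MnS: [Mn²⁺] = (Ksp/[S²⁻]) = 8.20×10⁻¹² mol/L
For Mn(OH)₂: [Mn²⁺] = (Ksp/[OH⁻]^2) = 8.25×10⁻¹¹ mol/L
Since MnS needs less Mn²⁺ to reach saturation, it precipitates first.

MnS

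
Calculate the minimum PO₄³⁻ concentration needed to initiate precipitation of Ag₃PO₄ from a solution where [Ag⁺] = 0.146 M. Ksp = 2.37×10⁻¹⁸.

Precipitation begins when Q = Ksp.
Ag₃PO₄(s) ⇌ 3 Ag⁺(aq) + PO₄³⁻(aq)
Ksp = [Ag⁺]^3[PO₄³⁻] = [PO₄³⁻](0.146)^3
[PO₄³⁻] = 2.37×10⁻¹⁸ / (0.146)^3 = 7.62×10⁻¹⁶
[PO₄³⁻] = 7.62×10⁻¹⁶ M

7.62×10⁻¹⁶ M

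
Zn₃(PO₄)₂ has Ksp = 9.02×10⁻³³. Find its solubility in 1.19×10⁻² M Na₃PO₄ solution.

Zn₃(PO₄)₂(s) ⇌ 3 Zn²⁺(aq) + 2 PO₄³⁻(aq)
With PO₄³⁻ already at 1.19×10⁻² M and s small, take [PO₄³⁻] ≈ 1.19×10⁻² M and [Zn²⁺] = 3s.
Ksp = [Zn²⁺]^3[PO₄³⁻]^2 = (3s)^3(1.19×10⁻²)^2
(3s)^3 = 9.02×10⁻³³ / (1.19×10⁻²)^2 = 6.37×10⁻²⁹
s = 1.33×10⁻¹⁰ M

1.33×10⁻¹⁰ M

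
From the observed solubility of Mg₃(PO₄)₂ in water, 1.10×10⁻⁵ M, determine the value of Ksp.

Ksp = 1.74×10⁻²³

Mg₃(PO₄)₂(s) ⇌ 3 Mg²⁺(aq) + 2 PO₄³⁻(aq)
Let s be the molar solubility. Then [Mg²⁺] = 3s and [PO₄³⁻] = 2s.
Ksp = [Mg²⁺]^3[PO₄³⁻]^2 = (3s)^3 · (2s)^2 = 108s^5
Ksp = 108 × (1.10×10⁻⁵)^5 = 1.74×10⁻²³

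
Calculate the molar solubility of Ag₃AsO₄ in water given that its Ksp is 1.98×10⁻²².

1.65×10⁻⁶ M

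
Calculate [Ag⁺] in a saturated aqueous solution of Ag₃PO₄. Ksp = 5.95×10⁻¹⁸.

Ag₃PO₄(s) ⇌ 3 Ag⁺(aq) + PO₄³⁻(aq)
With molar solubility s: [Ag⁺] = 3s, [PO₄³⁻] = s.
Ksp = [Ag⁺]^3[PO₄³⁻] = (3s)^3 · s = 27s^4 = 5.95×10⁻¹⁸
s = 2.17×10⁻⁵ mol L⁻¹
[Ag⁺] = 3s = 6.50×10⁻⁵ mol L⁻¹

6.50×10⁻⁵ M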